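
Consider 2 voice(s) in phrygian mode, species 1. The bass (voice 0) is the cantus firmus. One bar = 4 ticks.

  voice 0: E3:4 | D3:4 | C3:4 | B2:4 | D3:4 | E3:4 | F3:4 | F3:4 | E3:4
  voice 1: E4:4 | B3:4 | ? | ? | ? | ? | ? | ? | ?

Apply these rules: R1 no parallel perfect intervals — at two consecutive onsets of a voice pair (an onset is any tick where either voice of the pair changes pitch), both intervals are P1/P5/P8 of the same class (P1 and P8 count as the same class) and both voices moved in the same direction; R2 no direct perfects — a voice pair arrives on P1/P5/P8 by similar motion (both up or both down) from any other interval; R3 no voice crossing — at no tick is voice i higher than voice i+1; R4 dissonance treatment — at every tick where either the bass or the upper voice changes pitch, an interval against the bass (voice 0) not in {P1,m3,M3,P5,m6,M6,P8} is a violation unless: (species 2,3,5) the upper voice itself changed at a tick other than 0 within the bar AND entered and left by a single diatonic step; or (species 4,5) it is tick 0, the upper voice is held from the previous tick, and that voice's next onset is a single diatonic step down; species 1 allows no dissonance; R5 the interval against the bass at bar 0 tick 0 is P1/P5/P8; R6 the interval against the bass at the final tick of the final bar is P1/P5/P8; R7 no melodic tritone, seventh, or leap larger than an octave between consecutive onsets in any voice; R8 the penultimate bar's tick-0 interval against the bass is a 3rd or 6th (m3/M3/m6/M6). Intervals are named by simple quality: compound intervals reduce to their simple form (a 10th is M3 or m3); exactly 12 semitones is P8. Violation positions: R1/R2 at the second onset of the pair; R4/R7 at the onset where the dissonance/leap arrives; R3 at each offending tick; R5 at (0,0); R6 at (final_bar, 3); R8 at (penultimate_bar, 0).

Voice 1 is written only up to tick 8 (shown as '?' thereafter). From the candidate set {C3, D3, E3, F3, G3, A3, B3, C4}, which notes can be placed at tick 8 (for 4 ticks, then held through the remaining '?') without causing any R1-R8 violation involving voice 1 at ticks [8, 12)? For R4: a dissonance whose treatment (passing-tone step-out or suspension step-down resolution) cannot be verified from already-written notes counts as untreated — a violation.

{A3, C4, E3}

C3: violates R2,R7
D3: violates R4
E3: legal
F3: violates R4,R7
G3: violates R2
A3: legal
B3: violates R4
C4: legal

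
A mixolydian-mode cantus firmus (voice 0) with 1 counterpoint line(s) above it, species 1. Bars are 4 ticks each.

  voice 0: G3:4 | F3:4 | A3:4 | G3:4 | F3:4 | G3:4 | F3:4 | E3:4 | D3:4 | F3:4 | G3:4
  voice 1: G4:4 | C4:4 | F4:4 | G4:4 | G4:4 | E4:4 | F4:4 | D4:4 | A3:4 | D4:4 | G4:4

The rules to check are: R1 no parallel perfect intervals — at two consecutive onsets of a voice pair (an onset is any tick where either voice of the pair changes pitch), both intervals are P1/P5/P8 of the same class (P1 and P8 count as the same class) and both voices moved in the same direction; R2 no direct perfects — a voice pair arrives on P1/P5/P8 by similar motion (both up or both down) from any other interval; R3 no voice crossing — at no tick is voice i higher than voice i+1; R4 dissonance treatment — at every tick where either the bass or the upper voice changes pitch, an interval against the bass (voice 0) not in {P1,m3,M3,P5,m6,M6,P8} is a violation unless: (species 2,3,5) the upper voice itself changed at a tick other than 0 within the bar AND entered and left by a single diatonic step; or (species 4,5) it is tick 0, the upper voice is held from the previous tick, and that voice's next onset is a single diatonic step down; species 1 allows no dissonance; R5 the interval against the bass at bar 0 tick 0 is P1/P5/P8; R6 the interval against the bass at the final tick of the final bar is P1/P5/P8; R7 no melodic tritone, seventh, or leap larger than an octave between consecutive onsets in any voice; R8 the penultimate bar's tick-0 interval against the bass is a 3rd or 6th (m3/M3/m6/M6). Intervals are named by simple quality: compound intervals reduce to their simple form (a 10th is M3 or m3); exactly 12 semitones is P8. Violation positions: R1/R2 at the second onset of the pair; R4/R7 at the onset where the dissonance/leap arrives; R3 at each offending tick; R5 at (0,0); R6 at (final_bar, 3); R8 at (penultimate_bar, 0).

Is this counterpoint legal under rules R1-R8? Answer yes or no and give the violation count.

bar 0: v0=G3 v1=G4 (P8)
bar 1: v0=F3 v1=C4 (P5)
bar 2: v0=A3 v1=F4 (m6)
bar 3: v0=G3 v1=G4 (P8)
bar 4: v0=F3 v1=G4 (M2)
bar 5: v0=G3 v1=E4 (M6)
bar 6: v0=F3 v1=F4 (P8)
bar 7: v0=E3 v1=D4 (m7)
bar 8: v0=D3 v1=A3 (P5)
bar 9: v0=F3 v1=D4 (M6)
bar 10: v0=G3 v1=G4 (P8)
  R2 @ bar1.0: G3/G4 P8 -> F3/C4 P5 similar
  R4 @ bar4.0: F3/G4 M2 untreated
  R4 @ bar7.0: E3/D4 m7 untreated
  R2 @ bar8.0: E3/D4 m7 -> D3/A3 P5 similar
  R2 @ bar10.0: F3/D4 M6 -> G3/G4 P8 similar

No (5 violations)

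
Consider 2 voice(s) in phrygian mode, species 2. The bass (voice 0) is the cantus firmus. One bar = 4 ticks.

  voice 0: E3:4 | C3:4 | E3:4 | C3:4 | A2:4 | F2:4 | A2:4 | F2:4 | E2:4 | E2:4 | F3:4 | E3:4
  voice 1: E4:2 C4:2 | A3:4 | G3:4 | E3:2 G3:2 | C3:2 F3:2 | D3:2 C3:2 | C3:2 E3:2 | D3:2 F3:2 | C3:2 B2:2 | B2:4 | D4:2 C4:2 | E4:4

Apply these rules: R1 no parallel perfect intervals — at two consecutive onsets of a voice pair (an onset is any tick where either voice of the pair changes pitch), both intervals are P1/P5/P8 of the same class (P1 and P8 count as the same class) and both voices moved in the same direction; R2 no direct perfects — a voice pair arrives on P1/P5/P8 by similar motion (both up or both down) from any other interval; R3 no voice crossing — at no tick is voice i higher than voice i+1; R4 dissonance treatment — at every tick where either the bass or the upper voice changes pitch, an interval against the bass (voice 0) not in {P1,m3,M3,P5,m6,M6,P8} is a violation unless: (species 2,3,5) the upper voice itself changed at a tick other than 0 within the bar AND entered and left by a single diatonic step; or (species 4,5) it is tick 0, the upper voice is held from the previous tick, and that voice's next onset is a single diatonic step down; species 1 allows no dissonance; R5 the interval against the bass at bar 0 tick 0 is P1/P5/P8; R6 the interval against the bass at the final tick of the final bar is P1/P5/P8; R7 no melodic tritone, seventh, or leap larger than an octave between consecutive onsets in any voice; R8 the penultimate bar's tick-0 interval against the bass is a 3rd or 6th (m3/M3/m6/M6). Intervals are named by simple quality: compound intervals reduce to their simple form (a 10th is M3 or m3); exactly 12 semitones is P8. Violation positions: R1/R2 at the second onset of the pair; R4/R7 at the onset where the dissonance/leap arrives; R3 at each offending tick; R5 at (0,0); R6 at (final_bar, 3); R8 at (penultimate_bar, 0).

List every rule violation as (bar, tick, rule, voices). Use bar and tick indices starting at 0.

(10, 0, R7, (0,))
(10, 0, R7, (1,))

bar 0: v0=E3 v1=E4 downbeat P8
bar 1: v0=C3 v1=A3 downbeat M6
bar 2: v0=E3 v1=G3 downbeat m3
bar 3: v0=C3 v1=E3 downbeat M3
bar 4: v0=A2 v1=C3 downbeat m3
bar 5: v0=F2 v1=D3 downbeat M6
bar 6: v0=A2 v1=C3 downbeat m3
bar 7: v0=F2 v1=D3 downbeat M6
bar 8: v0=E2 v1=C3 downbeat m6
bar 9: v0=E2 v1=B2 downbeat P5
bar 10: v0=F3 v1=D4 downbeat M6
bar 11: v0=E3 v1=E4 downbeat P8
  -> R7 @ bar 10 tick 0 v(0,): E2->F3 leap 13st
  -> R7 @ bar 10 tick 0 v(1,): B2->D4 leap 15st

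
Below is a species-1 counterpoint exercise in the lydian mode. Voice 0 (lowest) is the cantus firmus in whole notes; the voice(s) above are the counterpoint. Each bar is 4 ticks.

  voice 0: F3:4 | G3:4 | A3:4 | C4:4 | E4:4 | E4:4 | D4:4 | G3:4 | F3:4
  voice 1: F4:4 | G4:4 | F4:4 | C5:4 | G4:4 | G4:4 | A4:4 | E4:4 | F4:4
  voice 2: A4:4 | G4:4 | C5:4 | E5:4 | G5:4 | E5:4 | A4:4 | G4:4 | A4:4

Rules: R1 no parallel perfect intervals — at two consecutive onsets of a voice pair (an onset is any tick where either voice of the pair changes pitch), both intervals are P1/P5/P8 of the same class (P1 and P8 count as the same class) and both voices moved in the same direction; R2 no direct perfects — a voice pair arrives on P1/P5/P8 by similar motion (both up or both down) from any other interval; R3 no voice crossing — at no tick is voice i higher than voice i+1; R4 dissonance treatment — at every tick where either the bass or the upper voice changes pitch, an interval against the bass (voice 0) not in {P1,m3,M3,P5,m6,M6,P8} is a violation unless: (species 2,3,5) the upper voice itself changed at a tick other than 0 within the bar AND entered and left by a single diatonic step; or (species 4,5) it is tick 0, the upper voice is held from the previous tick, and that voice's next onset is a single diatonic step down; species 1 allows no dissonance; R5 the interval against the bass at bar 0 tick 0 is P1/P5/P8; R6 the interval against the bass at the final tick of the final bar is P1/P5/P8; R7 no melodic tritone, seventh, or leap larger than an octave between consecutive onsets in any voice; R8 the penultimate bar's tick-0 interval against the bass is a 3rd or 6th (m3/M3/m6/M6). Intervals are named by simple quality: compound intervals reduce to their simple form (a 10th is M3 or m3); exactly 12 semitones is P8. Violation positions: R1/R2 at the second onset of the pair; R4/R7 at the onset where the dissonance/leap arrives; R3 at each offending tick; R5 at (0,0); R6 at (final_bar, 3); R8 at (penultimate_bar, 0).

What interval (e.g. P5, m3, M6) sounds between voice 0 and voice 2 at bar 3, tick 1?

voice 0=C4 voice 2=E5 -> M3

M3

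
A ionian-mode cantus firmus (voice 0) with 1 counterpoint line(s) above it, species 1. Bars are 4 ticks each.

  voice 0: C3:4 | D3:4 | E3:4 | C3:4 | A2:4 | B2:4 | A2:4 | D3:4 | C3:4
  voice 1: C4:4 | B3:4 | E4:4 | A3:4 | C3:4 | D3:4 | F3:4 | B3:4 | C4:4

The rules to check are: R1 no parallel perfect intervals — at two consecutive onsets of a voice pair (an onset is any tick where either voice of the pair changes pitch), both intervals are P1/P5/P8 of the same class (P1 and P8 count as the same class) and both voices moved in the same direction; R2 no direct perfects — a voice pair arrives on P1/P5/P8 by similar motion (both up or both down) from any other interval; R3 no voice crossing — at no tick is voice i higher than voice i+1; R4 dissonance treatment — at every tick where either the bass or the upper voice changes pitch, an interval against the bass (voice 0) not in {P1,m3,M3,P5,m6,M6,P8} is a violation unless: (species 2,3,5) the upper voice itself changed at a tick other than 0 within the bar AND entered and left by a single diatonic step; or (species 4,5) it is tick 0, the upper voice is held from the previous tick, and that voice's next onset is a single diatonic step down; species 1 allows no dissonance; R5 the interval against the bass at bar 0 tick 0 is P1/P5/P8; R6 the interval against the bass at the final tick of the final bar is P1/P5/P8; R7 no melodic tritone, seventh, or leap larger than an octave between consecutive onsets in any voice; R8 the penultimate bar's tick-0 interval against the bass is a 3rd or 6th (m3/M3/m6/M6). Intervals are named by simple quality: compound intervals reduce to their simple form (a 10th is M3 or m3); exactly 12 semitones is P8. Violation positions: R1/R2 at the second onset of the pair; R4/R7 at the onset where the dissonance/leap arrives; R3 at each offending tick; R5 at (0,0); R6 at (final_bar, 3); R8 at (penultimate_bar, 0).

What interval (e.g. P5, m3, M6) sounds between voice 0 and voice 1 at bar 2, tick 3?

voice 0=E3 voice 1=E4 -> P8

P8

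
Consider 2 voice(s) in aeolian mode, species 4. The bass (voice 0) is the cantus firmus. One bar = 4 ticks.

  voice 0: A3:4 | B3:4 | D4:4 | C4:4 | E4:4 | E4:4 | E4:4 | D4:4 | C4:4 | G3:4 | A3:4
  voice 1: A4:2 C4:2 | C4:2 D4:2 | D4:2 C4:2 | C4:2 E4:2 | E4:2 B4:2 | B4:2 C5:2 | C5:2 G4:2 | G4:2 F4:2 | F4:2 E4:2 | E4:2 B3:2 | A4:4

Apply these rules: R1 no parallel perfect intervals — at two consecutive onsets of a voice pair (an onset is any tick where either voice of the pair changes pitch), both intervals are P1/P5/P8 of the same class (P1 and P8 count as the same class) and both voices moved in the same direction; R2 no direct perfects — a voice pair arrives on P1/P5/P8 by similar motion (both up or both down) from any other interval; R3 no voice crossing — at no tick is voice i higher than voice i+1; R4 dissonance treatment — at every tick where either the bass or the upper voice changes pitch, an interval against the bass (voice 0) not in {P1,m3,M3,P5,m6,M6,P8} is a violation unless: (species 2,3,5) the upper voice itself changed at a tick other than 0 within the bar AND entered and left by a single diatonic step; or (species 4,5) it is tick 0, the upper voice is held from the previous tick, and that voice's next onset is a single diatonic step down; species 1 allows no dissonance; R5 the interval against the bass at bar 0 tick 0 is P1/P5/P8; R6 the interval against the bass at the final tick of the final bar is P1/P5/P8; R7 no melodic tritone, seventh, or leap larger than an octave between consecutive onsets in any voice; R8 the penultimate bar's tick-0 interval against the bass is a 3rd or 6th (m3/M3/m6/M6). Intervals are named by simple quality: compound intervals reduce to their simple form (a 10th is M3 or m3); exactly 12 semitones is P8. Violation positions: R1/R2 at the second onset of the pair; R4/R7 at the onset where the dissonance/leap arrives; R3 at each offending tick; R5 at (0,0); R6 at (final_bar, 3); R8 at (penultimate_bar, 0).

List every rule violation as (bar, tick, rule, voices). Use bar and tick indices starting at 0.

(1, 0, R4, (0, 1))
(2, 2, R3, (0, 1))
(2, 2, R4, (0, 1))
(2, 3, R3, (0, 1))
(10, 0, R2, (0, 1))
(10, 0, R7, (1,))

bar 0: v0=A3 v1=A4 downbeat P8
bar 1: v0=B3 v1=C4 downbeat m2
bar 2: v0=D4 v1=D4 downbeat P1
bar 3: v0=C4 v1=C4 downbeat P1
bar 4: v0=E4 v1=E4 downbeat P1
bar 5: v0=E4 v1=B4 downbeat P5
bar 6: v0=E4 v1=C5 downbeat m6
bar 7: v0=D4 v1=G4 downbeat P4
bar 8: v0=C4 v1=F4 downbeat P4
bar 9: v0=G3 v1=E4 downbeat M6
bar 10: v0=A3 v1=A4 downbeat P8
  -> R4 @ bar 1 tick 0 v(0, 1): B3/C4 m2 untreated
  -> R3 @ bar 2 tick 2 v(0, 1): D4 above C4
  -> R4 @ bar 2 tick 2 v(0, 1): D4/C4 M2 untreated
  -> R3 @ bar 2 tick 3 v(0, 1): D4 above C4
  -> R2 @ bar 10 tick 0 v(0, 1): G3/B3 M3 -> A3/A4 P8 similar
  -> R7 @ bar 10 tick 0 v(1,): B3->A4 leap 10st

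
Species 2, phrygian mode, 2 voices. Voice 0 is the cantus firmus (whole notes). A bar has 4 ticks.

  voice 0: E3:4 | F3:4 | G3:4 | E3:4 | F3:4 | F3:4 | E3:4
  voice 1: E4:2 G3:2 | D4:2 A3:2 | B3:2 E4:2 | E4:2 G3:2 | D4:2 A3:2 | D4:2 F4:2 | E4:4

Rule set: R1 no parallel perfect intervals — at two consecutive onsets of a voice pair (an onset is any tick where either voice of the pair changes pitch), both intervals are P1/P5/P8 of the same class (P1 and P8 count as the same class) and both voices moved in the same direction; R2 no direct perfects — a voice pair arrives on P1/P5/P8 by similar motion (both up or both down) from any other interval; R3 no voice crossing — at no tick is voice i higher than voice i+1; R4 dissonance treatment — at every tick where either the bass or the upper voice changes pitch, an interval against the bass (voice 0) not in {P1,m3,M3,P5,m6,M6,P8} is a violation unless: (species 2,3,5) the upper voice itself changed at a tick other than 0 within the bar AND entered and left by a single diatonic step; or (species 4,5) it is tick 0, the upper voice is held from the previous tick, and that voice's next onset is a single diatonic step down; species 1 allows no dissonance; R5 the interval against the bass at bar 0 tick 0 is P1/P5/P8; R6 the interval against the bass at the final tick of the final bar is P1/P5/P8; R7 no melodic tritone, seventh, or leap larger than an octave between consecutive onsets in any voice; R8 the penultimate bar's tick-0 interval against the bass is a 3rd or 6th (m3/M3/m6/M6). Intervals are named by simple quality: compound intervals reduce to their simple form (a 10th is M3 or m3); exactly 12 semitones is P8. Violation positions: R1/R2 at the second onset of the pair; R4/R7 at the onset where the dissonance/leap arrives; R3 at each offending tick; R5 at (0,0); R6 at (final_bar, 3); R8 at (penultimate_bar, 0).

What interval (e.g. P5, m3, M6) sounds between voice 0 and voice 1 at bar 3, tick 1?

voice 0=E3 voice 1=E4 -> P8

P8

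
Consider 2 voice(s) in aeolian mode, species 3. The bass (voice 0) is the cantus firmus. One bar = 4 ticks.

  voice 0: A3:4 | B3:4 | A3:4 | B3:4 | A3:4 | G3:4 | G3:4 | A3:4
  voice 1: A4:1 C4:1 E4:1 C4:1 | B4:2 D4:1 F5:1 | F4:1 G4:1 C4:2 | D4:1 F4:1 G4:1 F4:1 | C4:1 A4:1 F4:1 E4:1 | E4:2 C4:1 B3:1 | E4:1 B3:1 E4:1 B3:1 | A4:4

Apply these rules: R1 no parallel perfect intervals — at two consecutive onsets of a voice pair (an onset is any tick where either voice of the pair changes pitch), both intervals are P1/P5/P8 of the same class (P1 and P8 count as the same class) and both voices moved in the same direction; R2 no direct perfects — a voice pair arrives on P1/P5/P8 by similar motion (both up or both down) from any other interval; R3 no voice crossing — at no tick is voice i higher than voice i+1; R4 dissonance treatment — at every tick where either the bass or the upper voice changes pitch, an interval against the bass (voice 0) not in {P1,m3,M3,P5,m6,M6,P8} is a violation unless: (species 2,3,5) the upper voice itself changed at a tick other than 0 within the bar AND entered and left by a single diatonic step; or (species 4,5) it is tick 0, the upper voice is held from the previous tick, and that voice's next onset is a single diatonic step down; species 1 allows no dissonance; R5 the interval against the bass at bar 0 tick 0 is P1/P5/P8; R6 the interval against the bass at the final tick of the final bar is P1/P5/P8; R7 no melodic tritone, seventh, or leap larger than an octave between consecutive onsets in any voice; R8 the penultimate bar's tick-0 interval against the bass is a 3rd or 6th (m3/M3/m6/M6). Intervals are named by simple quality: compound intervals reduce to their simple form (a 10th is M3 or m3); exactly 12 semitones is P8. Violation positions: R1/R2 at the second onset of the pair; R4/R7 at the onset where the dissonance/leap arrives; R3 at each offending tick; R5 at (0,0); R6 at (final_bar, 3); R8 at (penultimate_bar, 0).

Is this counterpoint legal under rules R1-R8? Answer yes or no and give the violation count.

bar 0: v0=A3 v1=A4 (P8)
bar 1: v0=B3 v1=B4 (P8)
bar 2: v0=A3 v1=F4 (m6)
bar 3: v0=B3 v1=D4 (m3)
bar 4: v0=A3 v1=C4 (m3)
bar 5: v0=G3 v1=E4 (M6)
bar 6: v0=G3 v1=E4 (M6)
bar 7: v0=A3 v1=A4 (P8)
  R2 @ bar1.0: A3/C4 m3 -> B3/B4 P8 similar
  R7 @ bar1.0: C4->B4 leap 11st
  R4 @ bar1.3: B3/F5 TT untreated
  R7 @ bar1.3: D4->F5 leap 15st
  R4 @ bar2.1: A3/G4 m7 untreated
  R4 @ bar3.1: B3/F4 TT untreated
  R4 @ bar3.3: B3/F4 TT untreated
  R4 @ bar5.2: G3/C4 P4 untreated
  R2 @ bar7.0: G3/B3 M3 -> A3/A4 P8 similar
  R7 @ bar7.0: B3->A4 leap 10st

No (10 violations)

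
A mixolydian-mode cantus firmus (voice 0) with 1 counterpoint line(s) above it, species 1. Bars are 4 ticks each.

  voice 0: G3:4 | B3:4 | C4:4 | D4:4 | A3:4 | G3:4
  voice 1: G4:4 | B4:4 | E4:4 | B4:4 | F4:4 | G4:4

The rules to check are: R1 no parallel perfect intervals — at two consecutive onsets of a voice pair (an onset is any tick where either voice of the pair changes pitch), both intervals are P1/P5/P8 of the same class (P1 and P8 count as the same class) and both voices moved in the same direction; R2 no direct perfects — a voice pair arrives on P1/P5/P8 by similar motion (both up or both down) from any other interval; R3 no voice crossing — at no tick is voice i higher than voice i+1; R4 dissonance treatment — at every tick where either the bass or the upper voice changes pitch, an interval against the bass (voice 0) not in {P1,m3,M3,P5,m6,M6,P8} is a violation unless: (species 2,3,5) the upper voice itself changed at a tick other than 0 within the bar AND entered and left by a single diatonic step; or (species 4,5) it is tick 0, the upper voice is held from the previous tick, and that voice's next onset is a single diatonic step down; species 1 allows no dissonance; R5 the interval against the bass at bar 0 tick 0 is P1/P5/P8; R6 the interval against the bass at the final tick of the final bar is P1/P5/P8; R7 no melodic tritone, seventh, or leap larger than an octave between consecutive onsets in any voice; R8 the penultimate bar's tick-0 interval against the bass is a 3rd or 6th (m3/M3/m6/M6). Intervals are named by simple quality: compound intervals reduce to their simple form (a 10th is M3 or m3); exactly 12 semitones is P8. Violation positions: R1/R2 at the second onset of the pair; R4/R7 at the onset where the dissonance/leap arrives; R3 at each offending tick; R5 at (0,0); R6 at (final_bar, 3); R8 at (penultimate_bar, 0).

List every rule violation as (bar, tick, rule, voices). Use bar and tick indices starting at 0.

bar 0: v0=G3 v1=G4 downbeat P8
bar 1: v0=B3 v1=B4 downbeat P8
bar 2: v0=C4 v1=E4 downbeat M3
bar 3: v0=D4 v1=B4 downbeat M6
bar 4: v0=A3 v1=F4 downbeat m6
bar 5: v0=G3 v1=G4 downbeat P8
  -> R1 @ bar 1 tick 0 v(0, 1): G3/G4 P8 -> B3/B4 P8 similar
  -> R7 @ bar 4 tick 0 v(1,): B4->F4 leap 6st

(1, 0, R1, (0, 1))
(4, 0, R7, (1,))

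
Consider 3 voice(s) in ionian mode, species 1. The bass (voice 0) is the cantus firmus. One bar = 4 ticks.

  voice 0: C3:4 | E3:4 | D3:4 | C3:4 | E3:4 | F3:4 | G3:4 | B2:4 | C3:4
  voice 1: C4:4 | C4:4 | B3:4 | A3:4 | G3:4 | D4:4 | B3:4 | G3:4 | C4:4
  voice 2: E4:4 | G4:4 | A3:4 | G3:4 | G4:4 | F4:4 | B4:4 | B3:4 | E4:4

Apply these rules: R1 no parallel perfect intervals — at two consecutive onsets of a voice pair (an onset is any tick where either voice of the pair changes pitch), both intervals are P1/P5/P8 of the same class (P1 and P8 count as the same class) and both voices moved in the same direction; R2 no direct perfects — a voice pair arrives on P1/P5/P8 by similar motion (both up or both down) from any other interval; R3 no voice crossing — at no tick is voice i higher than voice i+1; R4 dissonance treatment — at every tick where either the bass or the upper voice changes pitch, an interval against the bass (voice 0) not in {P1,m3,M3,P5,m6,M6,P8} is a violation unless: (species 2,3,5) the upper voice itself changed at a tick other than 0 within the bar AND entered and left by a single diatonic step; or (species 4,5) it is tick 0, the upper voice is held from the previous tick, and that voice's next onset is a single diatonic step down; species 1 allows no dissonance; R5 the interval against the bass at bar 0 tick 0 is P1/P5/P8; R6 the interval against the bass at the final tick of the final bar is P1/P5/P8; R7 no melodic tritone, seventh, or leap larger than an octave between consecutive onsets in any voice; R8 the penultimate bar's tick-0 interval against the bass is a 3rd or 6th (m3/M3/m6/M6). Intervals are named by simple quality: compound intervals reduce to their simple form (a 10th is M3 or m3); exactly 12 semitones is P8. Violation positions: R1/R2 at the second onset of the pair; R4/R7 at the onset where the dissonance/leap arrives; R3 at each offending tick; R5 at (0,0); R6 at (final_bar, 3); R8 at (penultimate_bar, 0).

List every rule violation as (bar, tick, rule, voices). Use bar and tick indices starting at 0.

bar 0: v0=C3 v1=C4 v2=E4 downbeat M3
bar 1: v0=E3 v1=C4 v2=G4 downbeat m3
bar 2: v0=D3 v1=B3 v2=A3 downbeat P5
bar 3: v0=C3 v1=A3 v2=G3 downbeat P5
bar 4: v0=E3 v1=G3 v2=G4 downbeat m3
bar 5: v0=F3 v1=D4 v2=F4 downbeat P8
bar 6: v0=G3 v1=B3 v2=B4 downbeat M3
bar 7: v0=B2 v1=G3 v2=B3 downbeat P8
bar 8: v0=C3 v1=C4 v2=E4 downbeat M3
  -> R5 @ bar 0 tick 0 v(0, 2): opens on M3
  -> R2 @ bar 2 tick 0 v(0, 2): E3/G4 m3 -> D3/A3 P5 similar
  -> R3 @ bar 2 tick 0 v(1, 2): B3 above A3
  -> R7 @ bar 2 tick 0 v(2,): G4->A3 leap 10st
  -> R3 @ bar 2 tick 1 v(1, 2): B3 above A3
  -> R3 @ bar 2 tick 2 v(1, 2): B3 above A3
  -> R3 @ bar 2 tick 3 v(1, 2): B3 above A3
  -> R1 @ bar 3 tick 0 v(0, 2): D3/A3 P5 -> C3/G3 P5 similar
  -> R3 @ bar 3 tick 0 v(1, 2): A3 above G3
  -> R3 @ bar 3 tick 1 v(1, 2): A3 above G3
  -> R3 @ bar 3 tick 2 v(1, 2): A3 above G3
  -> R3 @ bar 3 tick 3 v(1, 2): A3 above G3
  -> R7 @ bar 6 tick 0 v(2,): F4->B4 leap 6st
  -> R2 @ bar 7 tick 0 v(0, 2): G3/B4 M3 -> B2/B3 P8 similar
  -> R8 @ bar 7 tick 0 v(0, 2): penult P8 not 3rd/6th
  -> R2 @ bar 8 tick 0 v(0, 1): B2/G3 m6 -> C3/C4 P8 similar
  -> R6 @ bar 8 tick 3 v(0, 2): closes on M3

(0, 0, R5, (0, 2))
(2, 0, R2, (0, 2))
(2, 0, R3, (1, 2))
(2, 0, R7, (2,))
(2, 1, R3, (1, 2))
(2, 2, R3, (1, 2))
(2, 3, R3, (1, 2))
(3, 0, R1, (0, 2))
(3, 0, R3, (1, 2))
(3, 1, R3, (1, 2))
(3, 2, R3, (1, 2))
(3, 3, R3, (1, 2))
(6, 0, R7, (2,))
(7, 0, R2, (0, 2))
(7, 0, R8, (0, 2))
(8, 0, R2, (0, 1))
(8, 3, R6, (0, 2))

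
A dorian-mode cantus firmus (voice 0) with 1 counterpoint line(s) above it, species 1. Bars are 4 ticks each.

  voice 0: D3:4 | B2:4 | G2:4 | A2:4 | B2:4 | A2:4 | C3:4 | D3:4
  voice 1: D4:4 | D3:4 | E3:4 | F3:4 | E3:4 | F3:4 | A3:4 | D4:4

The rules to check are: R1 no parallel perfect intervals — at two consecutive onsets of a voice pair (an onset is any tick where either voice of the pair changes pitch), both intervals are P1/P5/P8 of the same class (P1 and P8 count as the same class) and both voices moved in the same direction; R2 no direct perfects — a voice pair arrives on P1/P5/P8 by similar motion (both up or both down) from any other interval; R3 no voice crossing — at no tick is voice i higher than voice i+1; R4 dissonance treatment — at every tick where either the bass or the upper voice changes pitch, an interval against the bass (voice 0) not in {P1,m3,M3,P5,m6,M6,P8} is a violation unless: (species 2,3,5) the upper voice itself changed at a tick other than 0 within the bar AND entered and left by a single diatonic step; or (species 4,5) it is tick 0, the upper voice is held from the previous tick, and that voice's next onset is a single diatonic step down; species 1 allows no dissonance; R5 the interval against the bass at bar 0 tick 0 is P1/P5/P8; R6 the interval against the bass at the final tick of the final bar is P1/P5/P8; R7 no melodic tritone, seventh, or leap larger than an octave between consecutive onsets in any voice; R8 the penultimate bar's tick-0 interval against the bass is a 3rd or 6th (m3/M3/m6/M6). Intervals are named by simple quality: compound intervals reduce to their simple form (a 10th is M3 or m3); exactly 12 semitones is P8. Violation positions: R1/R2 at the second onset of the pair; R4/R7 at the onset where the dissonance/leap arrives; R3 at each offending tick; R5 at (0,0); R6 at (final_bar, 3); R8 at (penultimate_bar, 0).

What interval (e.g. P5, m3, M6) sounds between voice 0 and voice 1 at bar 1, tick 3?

m3

voice 0=B2 voice 1=D3 -> m3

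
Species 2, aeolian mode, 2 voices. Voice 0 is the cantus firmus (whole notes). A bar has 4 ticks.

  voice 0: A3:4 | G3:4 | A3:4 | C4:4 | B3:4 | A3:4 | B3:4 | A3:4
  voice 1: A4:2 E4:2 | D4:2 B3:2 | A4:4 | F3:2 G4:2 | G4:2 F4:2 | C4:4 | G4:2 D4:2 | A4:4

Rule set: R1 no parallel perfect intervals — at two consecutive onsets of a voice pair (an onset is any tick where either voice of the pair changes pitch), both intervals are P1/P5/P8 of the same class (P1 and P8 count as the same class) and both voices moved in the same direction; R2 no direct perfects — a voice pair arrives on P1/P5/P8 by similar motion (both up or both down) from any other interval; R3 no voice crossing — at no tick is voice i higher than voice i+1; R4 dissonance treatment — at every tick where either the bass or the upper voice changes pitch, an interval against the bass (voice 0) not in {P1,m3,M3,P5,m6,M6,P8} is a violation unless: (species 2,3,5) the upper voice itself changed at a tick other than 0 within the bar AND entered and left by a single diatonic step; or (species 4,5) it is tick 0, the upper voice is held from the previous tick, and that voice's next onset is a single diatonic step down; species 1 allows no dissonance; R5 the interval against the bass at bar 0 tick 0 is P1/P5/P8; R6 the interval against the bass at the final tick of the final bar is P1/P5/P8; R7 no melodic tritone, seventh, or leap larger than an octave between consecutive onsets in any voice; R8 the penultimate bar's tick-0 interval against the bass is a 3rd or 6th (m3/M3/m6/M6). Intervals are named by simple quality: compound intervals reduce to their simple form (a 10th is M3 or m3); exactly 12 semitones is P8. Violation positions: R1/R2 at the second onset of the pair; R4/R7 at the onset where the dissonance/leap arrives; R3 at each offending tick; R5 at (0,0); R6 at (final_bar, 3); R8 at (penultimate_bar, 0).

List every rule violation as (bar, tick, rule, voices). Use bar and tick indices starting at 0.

bar 0: v0=A3 v1=A4 downbeat P8
bar 1: v0=G3 v1=D4 downbeat P5
bar 2: v0=A3 v1=A4 downbeat P8
bar 3: v0=C4 v1=F3 downbeat P5
bar 4: v0=B3 v1=G4 downbeat m6
bar 5: v0=A3 v1=C4 downbeat m3
bar 6: v0=B3 v1=G4 downbeat m6
bar 7: v0=A3 v1=A4 downbeat P8
  -> R1 @ bar 1 tick 0 v(0, 1): A3/E4 P5 -> G3/D4 P5 similar
  -> R2 @ bar 2 tick 0 v(0, 1): G3/B3 M3 -> A3/A4 P8 similar
  -> R7 @ bar 2 tick 0 v(1,): B3->A4 leap 10st
  -> R3 @ bar 3 tick 0 v(0, 1): C4 above F3
  -> R7 @ bar 3 tick 0 v(1,): A4->F3 leap 16st
  -> R3 @ bar 3 tick 1 v(0, 1): C4 above F3
  -> R7 @ bar 3 tick 2 v(1,): F3->G4 leap 14st
  -> R4 @ bar 4 tick 2 v(0, 1): B3/F4 TT untreated

(1, 0, R1, (0, 1))
(2, 0, R2, (0, 1))
(2, 0, R7, (1,))
(3, 0, R3, (0, 1))
(3, 0, R7, (1,))
(3, 1, R3, (0, 1))
(3, 2, R7, (1,))
(4, 2, R4, (0, 1))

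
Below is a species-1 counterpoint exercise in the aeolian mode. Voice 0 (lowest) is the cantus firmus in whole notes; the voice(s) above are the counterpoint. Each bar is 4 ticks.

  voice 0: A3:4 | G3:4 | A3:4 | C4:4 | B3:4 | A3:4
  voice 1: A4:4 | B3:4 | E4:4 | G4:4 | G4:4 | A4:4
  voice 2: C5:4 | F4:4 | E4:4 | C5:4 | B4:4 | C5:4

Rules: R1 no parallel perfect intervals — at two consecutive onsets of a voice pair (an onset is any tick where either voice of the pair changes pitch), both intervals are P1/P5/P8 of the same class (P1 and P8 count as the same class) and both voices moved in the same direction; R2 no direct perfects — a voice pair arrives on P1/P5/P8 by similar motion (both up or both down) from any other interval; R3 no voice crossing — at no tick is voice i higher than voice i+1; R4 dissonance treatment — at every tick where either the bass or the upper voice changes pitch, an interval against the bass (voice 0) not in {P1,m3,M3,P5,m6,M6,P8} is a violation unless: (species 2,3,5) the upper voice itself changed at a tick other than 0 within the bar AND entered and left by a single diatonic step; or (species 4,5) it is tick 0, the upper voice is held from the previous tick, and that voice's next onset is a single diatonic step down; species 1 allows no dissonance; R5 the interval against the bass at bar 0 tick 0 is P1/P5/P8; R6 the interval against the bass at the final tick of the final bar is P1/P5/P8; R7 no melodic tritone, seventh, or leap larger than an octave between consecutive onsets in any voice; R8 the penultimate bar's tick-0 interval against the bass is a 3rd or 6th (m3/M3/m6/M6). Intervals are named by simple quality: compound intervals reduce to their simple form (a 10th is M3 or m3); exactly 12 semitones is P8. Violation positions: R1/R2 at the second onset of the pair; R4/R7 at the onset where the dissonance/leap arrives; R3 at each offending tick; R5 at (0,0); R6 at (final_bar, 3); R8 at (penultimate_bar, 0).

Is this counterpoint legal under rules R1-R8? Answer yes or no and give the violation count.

No (9 violations)

bar 0: v0=A3 v1=A4 v2=C5 (m3)
bar 1: v0=G3 v1=B3 v2=F4 (m7)
bar 2: v0=A3 v1=E4 v2=E4 (P5)
bar 3: v0=C4 v1=G4 v2=C5 (P8)
bar 4: v0=B3 v1=G4 v2=B4 (P8)
bar 5: v0=A3 v1=A4 v2=C5 (m3)
  R5 @ bar0.0: opens on m3
  R4 @ bar1.0: G3/F4 m7 untreated
  R7 @ bar1.0: A4->B3 leap 10st
  R2 @ bar2.0: G3/B3 M3 -> A3/E4 P5 similar
  R1 @ bar3.0: A3/E4 P5 -> C4/G4 P5 similar
  R2 @ bar3.0: A3/E4 P5 -> C4/C5 P8 similar
  R1 @ bar4.0: C4/C5 P8 -> B3/B4 P8 similar
  R8 @ bar4.0: penult P8 not 3rd/6th
  R6 @ bar5.3: closes on m3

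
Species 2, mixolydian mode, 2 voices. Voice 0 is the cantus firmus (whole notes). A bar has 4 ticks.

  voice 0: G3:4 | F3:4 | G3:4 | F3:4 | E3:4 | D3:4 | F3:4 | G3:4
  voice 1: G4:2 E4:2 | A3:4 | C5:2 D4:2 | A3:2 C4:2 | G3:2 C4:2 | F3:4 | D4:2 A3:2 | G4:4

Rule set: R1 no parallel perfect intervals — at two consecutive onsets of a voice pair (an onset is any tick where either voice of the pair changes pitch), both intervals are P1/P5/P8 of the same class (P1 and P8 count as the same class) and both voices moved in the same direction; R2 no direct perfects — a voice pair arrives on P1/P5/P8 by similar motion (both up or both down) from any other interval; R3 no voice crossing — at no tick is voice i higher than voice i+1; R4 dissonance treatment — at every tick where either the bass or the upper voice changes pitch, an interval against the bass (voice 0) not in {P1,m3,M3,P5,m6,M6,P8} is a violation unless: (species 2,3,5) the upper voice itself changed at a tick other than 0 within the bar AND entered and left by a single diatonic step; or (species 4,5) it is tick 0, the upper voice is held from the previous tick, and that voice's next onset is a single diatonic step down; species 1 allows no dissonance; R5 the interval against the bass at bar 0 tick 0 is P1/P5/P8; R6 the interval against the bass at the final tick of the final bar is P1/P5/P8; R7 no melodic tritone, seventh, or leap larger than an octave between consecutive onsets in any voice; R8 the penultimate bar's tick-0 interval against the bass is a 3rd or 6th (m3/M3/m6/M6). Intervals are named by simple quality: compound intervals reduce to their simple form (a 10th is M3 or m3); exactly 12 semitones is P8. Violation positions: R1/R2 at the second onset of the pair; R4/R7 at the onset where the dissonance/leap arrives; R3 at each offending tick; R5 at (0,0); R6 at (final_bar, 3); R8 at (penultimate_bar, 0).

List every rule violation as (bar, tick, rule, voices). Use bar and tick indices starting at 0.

(2, 0, R4, (0, 1))
(2, 0, R7, (1,))
(2, 2, R7, (1,))
(7, 0, R2, (0, 1))
(7, 0, R7, (1,))

bar 0: v0=G3 v1=G4 downbeat P8
bar 1: v0=F3 v1=A3 downbeat M3
bar 2: v0=G3 v1=C5 downbeat P4
bar 3: v0=F3 v1=A3 downbeat M3
bar 4: v0=E3 v1=G3 downbeat m3
bar 5: v0=D3 v1=F3 downbeat m3
bar 6: v0=F3 v1=D4 downbeat M6
bar 7: v0=G3 v1=G4 downbeat P8
  -> R4 @ bar 2 tick 0 v(0, 1): G3/C5 P4 untreated
  -> R7 @ bar 2 tick 0 v(1,): A3->C5 leap 15st
  -> R7 @ bar 2 tick 2 v(1,): C5->D4 leap 10st
  -> R2 @ bar 7 tick 0 v(0, 1): F3/A3 M3 -> G3/G4 P8 similar
  -> R7 @ bar 7 tick 0 v(1,): A3->G4 leap 10st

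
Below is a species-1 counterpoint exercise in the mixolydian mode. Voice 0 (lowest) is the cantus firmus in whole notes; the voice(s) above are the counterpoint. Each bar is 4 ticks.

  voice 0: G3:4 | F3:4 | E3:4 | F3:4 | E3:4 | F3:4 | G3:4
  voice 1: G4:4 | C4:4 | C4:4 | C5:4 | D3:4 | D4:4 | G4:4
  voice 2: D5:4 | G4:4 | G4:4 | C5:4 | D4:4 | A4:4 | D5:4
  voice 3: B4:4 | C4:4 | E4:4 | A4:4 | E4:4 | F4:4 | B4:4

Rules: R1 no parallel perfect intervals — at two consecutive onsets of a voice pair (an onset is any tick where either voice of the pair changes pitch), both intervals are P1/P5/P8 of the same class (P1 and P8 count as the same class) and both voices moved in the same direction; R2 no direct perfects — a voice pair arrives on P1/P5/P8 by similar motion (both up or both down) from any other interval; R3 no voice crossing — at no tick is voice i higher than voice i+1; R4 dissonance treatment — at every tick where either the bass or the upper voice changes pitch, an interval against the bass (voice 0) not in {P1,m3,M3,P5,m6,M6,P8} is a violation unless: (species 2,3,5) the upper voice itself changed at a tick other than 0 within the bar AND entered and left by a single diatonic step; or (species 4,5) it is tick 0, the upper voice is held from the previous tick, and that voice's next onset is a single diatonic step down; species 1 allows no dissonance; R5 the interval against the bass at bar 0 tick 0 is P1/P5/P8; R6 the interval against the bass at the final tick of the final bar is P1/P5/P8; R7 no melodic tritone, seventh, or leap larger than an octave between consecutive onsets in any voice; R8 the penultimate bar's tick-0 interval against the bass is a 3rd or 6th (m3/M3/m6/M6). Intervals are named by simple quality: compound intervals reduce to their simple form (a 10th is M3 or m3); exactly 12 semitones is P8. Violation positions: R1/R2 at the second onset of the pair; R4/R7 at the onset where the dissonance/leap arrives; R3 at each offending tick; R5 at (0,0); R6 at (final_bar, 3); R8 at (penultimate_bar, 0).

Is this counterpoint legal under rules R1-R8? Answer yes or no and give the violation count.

bar 0: v0=G3 v1=G4 v2=D5 v3=B4 (M3)
bar 1: v0=F3 v1=C4 v2=G4 v3=C4 (P5)
bar 2: v0=E3 v1=C4 v2=G4 v3=E4 (P8)
bar 3: v0=F3 v1=C5 v2=C5 v3=A4 (M3)
bar 4: v0=E3 v1=D3 v2=D4 v3=E4 (P8)
bar 5: v0=F3 v1=D4 v2=A4 v3=F4 (P8)
bar 6: v0=G3 v1=G4 v2=D5 v3=B4 (M3)
  R3 @ bar0.0: D5 above B4
  R5 @ bar0.0: opens on M3
  R3 @ bar0.1: D5 above B4
  R3 @ bar0.2: D5 above B4
  R3 @ bar0.3: D5 above B4
  R1 @ bar1.0: G4/D5 P5 -> C4/G4 P5 similar
  R2 @ bar1.0: G3/G4 P8 -> F3/C4 P5 similar
  R2 @ bar1.0: G3/B4 M3 -> F3/C4 P5 similar
  R2 @ bar1.0: G4/B4 M3 -> C4/C4 P1 similar
  R2 @ bar1.0: D5/B4 m3 -> G4/C4 P5 similar
  R3 @ bar1.0: G4 above C4
  R4 @ bar1.0: F3/G4 M2 untreated
  R7 @ bar1.0: B4->C4 leap 11st
  R3 @ bar1.1: G4 above C4
  R3 @ bar1.2: G4 above C4
  R3 @ bar1.3: G4 above C4
  R3 @ bar2.0: G4 above E4
  R3 @ bar2.1: G4 above E4
  R3 @ bar2.2: G4 above E4
  R3 @ bar2.3: G4 above E4
  R2 @ bar3.0: E3/C4 m6 -> F3/C5 P5 similar
  R2 @ bar3.0: E3/G4 m3 -> F3/C5 P5 similar
  R2 @ bar3.0: C4/G4 P5 -> C5/C5 P1 similar
  R3 @ bar3.0: C5 above A4
  R3 @ bar3.1: C5 above A4
  R3 @ bar3.2: C5 above A4
  R3 @ bar3.3: C5 above A4
  R1 @ bar4.0: C5/C5 P1 -> D3/D4 P8 similar
  R2 @ bar4.0: F3/A4 M3 -> E3/E4 P8 similar
  R3 @ bar4.0: E3 above D3
  R4 @ bar4.0: E3/D3 M2 untreated
  R4 @ bar4.0: E3/D4 m7 untreated
  R7 @ bar4.0: C5->D3 leap 22st
  R7 @ bar4.0: C5->D4 leap 10st
  R3 @ bar4.1: E3 above D3
  R3 @ bar4.2: E3 above D3
  R3 @ bar4.3: E3 above D3
  R1 @ bar5.0: E3/E4 P8 -> F3/F4 P8 similar
  R2 @ bar5.0: D3/D4 P8 -> D4/A4 P5 similar
  R3 @ bar5.0: A4 above F4
  R8 @ bar5.0: penult P8 not 3rd/6th
  R3 @ bar5.1: A4 above F4
  R3 @ bar5.2: A4 above F4
  R3 @ bar5.3: A4 above F4
  R1 @ bar6.0: D4/A4 P5 -> G4/D5 P5 similar
  R2 @ bar6.0: F3/D4 M6 -> G3/G4 P8 similar
  R2 @ bar6.0: F3/A4 M3 -> G3/D5 P5 similar
  R3 @ bar6.0: D5 above B4
  R7 @ bar6.0: F4->B4 leap 6st
  R3 @ bar6.1: D5 above B4
  R3 @ bar6.2: D5 above B4
  R3 @ bar6.3: D5 above B4
  R6 @ bar6.3: closes on M3

No (53 violations)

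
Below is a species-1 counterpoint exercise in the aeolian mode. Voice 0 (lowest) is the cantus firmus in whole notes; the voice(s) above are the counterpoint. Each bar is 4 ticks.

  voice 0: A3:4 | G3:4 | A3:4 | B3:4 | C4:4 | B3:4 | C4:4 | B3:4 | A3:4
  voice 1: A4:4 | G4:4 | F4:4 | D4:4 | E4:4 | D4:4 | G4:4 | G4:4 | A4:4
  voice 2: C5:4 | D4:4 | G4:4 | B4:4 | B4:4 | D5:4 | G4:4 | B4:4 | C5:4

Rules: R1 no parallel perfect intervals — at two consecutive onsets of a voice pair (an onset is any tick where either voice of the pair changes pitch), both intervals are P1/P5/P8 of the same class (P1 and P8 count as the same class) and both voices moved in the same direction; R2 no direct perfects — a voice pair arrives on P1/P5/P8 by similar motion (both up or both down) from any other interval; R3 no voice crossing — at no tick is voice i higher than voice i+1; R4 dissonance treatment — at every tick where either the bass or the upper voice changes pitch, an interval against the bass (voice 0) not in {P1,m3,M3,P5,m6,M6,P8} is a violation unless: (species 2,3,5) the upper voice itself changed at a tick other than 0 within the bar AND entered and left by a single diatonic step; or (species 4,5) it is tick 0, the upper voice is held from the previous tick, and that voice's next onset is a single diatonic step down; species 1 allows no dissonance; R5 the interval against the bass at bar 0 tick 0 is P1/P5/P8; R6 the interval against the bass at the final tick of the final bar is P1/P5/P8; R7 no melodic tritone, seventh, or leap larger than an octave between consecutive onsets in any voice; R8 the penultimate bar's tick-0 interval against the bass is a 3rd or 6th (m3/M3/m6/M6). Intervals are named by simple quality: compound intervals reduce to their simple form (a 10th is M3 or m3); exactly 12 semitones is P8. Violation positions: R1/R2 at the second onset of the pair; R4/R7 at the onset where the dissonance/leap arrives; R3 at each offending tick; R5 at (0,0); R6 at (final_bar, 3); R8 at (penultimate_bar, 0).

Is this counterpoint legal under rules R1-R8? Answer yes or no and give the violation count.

bar 0: v0=A3 v1=A4 v2=C5 (m3)
bar 1: v0=G3 v1=G4 v2=D4 (P5)
bar 2: v0=A3 v1=F4 v2=G4 (m7)
bar 3: v0=B3 v1=D4 v2=B4 (P8)
bar 4: v0=C4 v1=E4 v2=B4 (M7)
bar 5: v0=B3 v1=D4 v2=D5 (m3)
bar 6: v0=C4 v1=G4 v2=G4 (P5)
bar 7: v0=B3 v1=G4 v2=B4 (P8)
bar 8: v0=A3 v1=A4 v2=C5 (m3)
  R5 @ bar0.0: opens on m3
  R1 @ bar1.0: A3/A4 P8 -> G3/G4 P8 similar
  R2 @ bar1.0: A3/C5 m3 -> G3/D4 P5 similar
  R3 @ bar1.0: G4 above D4
  R7 @ bar1.0: C5->D4 leap 10st
  R3 @ bar1.1: G4 above D4
  R3 @ bar1.2: G4 above D4
  R3 @ bar1.3: G4 above D4
  R4 @ bar2.0: A3/G4 m7 untreated
  R2 @ bar3.0: A3/G4 m7 -> B3/B4 P8 similar
  R4 @ bar4.0: C4/B4 M7 untreated
  R2 @ bar6.0: B3/D4 m3 -> C4/G4 P5 similar
  R8 @ bar7.0: penult P8 not 3rd/6th
  R6 @ bar8.3: closes on m3

No (14 violations)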